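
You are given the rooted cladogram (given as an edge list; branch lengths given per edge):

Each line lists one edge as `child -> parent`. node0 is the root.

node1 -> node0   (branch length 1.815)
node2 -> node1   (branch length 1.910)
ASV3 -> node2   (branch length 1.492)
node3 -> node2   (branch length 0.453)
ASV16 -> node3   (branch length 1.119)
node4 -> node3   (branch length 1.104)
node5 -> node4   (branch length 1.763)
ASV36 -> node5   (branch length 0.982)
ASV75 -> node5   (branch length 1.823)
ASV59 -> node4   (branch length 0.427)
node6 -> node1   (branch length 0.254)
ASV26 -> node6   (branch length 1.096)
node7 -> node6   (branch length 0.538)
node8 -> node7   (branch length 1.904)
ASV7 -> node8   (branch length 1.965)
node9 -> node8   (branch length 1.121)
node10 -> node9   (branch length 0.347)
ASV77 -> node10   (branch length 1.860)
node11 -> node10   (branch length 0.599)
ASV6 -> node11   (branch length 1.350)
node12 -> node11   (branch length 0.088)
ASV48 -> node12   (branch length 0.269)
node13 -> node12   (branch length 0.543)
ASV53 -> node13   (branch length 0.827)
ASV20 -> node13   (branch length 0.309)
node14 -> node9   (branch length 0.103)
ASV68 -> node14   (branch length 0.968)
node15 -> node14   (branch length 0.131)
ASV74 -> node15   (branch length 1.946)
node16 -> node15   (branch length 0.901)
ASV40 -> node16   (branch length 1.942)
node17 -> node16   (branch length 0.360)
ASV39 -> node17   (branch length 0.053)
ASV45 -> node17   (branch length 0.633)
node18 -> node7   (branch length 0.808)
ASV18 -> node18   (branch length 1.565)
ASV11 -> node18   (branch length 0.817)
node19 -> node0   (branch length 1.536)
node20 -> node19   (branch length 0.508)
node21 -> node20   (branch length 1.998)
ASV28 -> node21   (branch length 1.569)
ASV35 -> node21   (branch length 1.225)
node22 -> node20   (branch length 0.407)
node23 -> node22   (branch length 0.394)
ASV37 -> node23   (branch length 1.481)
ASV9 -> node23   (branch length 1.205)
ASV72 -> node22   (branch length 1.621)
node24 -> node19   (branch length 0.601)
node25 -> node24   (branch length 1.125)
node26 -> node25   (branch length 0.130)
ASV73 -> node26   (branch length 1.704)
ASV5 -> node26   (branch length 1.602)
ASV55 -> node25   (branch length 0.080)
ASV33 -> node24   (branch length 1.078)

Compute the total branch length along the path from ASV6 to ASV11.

The path runs ASV6 → … → MRCA → … → ASV11; the MRCA is the node subtending ((ASV7,((ASV77,(ASV6,(ASV48,(ASV53,ASV20)))),(ASV68,(ASV74,(ASV40,(ASV39,ASV45)))))),(ASV18,ASV11)).
Branch lengths along that path: 1.350 + 0.599 + 0.347 + 1.121 + 1.904 + 0.808 + 0.817 = 6.946.

6.946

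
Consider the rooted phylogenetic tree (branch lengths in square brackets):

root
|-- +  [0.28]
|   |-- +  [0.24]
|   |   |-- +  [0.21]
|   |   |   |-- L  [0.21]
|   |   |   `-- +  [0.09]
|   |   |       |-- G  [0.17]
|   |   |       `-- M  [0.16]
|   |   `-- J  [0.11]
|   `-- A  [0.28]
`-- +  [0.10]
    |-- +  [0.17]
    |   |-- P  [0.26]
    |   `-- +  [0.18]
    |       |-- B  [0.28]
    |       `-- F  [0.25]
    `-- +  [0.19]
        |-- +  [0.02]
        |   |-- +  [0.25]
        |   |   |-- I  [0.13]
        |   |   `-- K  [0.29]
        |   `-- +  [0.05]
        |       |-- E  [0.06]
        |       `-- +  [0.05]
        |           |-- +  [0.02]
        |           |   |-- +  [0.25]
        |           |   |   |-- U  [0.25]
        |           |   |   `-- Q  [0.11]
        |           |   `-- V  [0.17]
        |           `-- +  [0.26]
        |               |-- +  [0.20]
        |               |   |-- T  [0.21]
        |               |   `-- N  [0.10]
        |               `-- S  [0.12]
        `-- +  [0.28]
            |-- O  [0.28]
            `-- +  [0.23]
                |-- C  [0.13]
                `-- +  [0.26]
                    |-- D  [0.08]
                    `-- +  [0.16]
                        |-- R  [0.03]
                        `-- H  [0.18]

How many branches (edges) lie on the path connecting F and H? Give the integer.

9

The MRCA of F and H is the node subtending ((P,(B,F)),(((I,K),(E,(((U,Q),V),((T,N),S)))),(O,(C,(D,(R,H)))))).
From F up to that node: 3 branches. From H up to the same node: 6 branches. Total: 3 + 6 = 9.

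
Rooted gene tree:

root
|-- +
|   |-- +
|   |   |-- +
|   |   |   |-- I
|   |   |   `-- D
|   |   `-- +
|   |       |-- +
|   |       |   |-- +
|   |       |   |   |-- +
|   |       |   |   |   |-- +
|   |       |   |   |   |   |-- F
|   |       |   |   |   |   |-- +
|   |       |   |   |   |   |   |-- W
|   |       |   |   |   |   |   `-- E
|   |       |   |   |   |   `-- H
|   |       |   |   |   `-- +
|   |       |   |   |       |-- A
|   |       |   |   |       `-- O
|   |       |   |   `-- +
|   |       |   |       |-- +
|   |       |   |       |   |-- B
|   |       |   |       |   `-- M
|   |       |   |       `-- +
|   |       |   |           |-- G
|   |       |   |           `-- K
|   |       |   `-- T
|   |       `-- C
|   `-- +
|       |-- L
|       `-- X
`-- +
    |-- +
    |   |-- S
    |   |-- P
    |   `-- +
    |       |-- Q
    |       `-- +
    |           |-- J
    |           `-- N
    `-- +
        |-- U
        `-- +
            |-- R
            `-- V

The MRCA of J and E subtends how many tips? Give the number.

24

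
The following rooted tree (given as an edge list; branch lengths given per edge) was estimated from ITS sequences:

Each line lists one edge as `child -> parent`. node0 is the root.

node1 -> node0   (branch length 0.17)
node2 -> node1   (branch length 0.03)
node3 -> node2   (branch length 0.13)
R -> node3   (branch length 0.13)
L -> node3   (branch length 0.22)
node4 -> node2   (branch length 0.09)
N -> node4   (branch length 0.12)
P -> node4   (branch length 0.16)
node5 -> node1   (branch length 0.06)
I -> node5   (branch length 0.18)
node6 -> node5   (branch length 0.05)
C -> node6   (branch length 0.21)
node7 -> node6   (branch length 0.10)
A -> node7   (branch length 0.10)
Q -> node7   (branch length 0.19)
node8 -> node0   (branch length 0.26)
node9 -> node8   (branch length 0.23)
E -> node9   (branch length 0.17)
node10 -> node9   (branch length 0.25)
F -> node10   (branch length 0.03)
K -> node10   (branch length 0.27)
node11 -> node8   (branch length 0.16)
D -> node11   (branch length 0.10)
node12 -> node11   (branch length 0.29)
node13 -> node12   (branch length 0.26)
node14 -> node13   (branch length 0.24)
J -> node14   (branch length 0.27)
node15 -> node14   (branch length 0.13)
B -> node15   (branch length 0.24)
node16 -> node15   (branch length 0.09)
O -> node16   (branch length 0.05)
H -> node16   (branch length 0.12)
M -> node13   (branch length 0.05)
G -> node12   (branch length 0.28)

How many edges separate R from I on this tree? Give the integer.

5

The MRCA of R and I is the node subtending (((R,L),(N,P)),(I,(C,(A,Q)))).
From R up to that node: 3 branches. From I up to the same node: 2 branches. Total: 3 + 2 = 5.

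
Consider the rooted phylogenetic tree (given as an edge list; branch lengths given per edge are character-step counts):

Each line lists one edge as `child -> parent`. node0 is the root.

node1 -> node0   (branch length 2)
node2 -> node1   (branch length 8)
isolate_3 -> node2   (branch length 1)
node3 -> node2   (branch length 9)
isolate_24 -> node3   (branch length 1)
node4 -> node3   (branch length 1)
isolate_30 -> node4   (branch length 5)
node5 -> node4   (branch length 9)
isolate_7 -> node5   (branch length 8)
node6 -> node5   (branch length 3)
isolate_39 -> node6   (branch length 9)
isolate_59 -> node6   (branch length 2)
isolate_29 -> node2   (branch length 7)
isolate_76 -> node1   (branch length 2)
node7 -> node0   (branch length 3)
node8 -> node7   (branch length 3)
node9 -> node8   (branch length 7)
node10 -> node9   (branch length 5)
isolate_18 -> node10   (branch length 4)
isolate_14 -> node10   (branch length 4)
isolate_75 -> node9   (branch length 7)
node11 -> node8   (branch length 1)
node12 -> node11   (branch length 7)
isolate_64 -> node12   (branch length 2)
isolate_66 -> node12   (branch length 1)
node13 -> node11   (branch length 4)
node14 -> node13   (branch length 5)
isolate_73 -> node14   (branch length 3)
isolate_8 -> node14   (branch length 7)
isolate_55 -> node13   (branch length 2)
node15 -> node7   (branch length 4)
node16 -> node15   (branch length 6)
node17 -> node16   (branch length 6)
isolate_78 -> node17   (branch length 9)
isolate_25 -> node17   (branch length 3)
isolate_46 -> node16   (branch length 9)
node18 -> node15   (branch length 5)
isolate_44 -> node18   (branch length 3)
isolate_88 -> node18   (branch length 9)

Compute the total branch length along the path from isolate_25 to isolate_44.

23

The path runs isolate_25 → … → MRCA → … → isolate_44; the MRCA is the node subtending (((isolate_78,isolate_25),isolate_46),(isolate_44,isolate_88)).
Branch lengths along that path: 3 + 6 + 6 + 5 + 3 = 23.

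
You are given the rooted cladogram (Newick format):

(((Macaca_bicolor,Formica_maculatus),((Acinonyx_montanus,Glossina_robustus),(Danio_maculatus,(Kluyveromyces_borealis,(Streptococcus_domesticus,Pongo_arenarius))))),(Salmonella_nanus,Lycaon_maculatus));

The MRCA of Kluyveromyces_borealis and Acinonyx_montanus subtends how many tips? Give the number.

6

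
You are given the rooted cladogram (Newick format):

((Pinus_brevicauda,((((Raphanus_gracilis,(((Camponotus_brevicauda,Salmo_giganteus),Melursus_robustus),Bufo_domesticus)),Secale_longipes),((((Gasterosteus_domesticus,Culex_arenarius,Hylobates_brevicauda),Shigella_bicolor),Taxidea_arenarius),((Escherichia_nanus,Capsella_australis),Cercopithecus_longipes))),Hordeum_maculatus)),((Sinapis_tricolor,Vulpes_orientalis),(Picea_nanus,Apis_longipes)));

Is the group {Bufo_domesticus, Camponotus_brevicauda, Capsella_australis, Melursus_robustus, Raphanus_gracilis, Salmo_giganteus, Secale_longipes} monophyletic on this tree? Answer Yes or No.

No

The MRCA of the listed taxa subtends (((Raphanus_gracilis,(((Camponotus_brevicauda,Salmo_giganteus),Melursus_robustus),Bufo_domesticus)),Secale_longipes),((((Gasterosteus_domesticus,Culex_arenarius,Hylobates_brevicauda),Shigella_bicolor),Taxidea_arenarius),((Escherichia_nanus,Capsella_australis),Cercopithecus_longipes))).
That clade also contains Cercopithecus_longipes, Culex_arenarius, Escherichia_nanus, Gasterosteus_domesticus, Hylobates_brevicauda, Shigella_bicolor, Taxidea_arenarius, which are not in the proposed group, so the group is not monophyletic.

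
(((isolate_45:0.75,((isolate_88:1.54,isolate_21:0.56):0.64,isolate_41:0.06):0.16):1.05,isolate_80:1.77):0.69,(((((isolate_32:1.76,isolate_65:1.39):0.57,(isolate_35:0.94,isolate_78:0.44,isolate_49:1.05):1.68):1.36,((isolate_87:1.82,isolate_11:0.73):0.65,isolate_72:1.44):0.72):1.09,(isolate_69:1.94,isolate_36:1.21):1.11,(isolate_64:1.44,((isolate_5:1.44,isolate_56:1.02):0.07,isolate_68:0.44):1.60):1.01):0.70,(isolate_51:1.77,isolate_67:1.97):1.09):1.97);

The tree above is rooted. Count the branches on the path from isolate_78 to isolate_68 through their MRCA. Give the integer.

7

The MRCA of isolate_78 and isolate_68 is the node subtending ((((isolate_32,isolate_65),(isolate_35,isolate_78,isolate_49)),((isolate_87,isolate_11),isolate_72)),(isolate_69,isolate_36),(isolate_64,((isolate_5,isolate_56),isolate_68))).
From isolate_78 up to that node: 4 branches. From isolate_68 up to the same node: 3 branches. Total: 4 + 3 = 7.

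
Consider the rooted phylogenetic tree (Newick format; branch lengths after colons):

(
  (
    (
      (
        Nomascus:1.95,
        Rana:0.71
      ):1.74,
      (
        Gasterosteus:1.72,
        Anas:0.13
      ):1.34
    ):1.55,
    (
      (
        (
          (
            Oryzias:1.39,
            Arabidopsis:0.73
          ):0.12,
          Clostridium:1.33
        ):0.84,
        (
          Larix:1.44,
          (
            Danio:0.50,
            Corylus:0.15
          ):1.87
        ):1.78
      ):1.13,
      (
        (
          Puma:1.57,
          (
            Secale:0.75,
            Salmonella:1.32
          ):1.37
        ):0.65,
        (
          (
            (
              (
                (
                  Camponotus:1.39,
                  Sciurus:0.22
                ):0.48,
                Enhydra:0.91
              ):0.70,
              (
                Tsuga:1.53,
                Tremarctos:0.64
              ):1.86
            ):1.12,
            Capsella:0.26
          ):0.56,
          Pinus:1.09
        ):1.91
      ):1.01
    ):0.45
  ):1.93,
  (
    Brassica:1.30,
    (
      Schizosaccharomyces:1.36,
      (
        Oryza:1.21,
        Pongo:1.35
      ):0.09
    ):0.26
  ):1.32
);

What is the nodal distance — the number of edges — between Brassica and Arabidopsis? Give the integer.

8

The MRCA of Brassica and Arabidopsis is the root of the tree.
From Brassica up to that node: 2 branches. From Arabidopsis up to the same node: 6 branches. Total: 2 + 6 = 8.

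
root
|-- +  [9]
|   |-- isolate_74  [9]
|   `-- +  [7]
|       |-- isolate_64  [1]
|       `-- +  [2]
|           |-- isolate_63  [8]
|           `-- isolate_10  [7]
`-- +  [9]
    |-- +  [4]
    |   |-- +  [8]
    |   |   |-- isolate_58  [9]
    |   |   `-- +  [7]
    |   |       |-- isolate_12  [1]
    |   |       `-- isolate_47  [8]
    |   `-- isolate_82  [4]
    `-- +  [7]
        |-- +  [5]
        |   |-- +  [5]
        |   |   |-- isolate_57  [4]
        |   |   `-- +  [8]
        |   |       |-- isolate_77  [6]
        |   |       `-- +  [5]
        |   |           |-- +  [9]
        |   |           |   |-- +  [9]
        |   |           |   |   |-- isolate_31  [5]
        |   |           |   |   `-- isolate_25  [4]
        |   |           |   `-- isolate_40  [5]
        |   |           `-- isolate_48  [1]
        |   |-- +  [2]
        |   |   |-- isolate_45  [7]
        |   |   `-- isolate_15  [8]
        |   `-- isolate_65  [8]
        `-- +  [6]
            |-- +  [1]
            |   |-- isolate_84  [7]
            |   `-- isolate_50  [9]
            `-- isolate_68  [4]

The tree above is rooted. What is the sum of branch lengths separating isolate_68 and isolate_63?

52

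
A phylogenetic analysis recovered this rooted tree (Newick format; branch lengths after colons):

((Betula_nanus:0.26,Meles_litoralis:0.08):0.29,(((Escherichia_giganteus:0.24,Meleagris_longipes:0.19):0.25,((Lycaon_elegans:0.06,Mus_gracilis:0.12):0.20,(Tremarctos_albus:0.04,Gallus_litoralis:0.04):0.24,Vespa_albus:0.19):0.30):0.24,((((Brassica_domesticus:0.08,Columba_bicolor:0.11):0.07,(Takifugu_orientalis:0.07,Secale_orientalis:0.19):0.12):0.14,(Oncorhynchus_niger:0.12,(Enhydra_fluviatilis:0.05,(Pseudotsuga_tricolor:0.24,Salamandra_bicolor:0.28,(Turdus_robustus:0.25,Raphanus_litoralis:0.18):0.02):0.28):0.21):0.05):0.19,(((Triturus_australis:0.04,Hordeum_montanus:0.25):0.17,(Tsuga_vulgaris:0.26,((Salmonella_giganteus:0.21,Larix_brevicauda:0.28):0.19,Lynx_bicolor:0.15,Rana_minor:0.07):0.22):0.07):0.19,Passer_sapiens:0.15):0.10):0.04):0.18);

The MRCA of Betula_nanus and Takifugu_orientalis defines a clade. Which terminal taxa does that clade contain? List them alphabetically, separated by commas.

Betula_nanus, Brassica_domesticus, Columba_bicolor, Enhydra_fluviatilis, Escherichia_giganteus, Gallus_litoralis, Hordeum_montanus, Larix_brevicauda, Lycaon_elegans, Lynx_bicolor, Meleagris_longipes, Meles_litoralis, Mus_gracilis, Oncorhynchus_niger, Passer_sapiens, Pseudotsuga_tricolor, Rana_minor, Raphanus_litoralis, Salamandra_bicolor, Salmonella_giganteus, Secale_orientalis, Takifugu_orientalis, Tremarctos_albus, Triturus_australis, Tsuga_vulgaris, Turdus_robustus, Vespa_albus

Tracing Betula_nanus: it sits inside (Betula_nanus,Meles_litoralis).
Tracing Takifugu_orientalis: it sits inside (Takifugu_orientalis,Secale_orientalis).
The smallest clade enclosing both is the whole tree (their MRCA is the root), so the answer is all 27 tips in alphabetical order.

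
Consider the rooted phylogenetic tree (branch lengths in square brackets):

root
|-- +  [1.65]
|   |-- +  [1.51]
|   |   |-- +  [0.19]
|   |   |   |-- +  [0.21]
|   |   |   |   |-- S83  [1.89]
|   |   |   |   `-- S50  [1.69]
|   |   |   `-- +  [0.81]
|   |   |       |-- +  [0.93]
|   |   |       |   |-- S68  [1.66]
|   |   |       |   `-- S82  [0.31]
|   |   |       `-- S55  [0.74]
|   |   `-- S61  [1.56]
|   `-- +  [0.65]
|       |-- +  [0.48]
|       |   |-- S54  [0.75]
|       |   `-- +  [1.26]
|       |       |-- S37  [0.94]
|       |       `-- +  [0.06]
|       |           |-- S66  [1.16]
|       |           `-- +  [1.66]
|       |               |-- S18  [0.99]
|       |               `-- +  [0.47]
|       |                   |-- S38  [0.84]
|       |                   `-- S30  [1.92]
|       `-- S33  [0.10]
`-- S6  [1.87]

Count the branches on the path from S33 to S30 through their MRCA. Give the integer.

7

The MRCA of S33 and S30 is the node subtending ((S54,(S37,(S66,(S18,(S38,S30))))),S33).
From S33 up to that node: 1 branch. From S30 up to the same node: 6 branches. Total: 1 + 6 = 7.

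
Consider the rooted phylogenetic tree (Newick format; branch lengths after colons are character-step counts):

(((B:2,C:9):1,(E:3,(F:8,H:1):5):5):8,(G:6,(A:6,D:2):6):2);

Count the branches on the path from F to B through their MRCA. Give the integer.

The MRCA of F and B is the node subtending ((B,C),(E,(F,H))).
From F up to that node: 3 branches. From B up to the same node: 2 branches. Total: 3 + 2 = 5.

5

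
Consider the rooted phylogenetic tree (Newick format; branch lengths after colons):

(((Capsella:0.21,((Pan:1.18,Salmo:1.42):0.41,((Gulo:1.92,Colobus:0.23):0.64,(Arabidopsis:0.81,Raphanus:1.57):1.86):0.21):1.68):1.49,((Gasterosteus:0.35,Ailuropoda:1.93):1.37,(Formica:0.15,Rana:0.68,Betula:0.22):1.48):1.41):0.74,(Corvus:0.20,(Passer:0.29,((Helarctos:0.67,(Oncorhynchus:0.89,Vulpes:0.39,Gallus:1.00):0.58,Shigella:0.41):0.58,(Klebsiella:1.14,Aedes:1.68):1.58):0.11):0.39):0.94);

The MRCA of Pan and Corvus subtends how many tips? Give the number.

21

The MRCA of Pan and Corvus is the root, so the clade is the entire tree.
That clade contains 21 terminal taxa: Aedes, Ailuropoda, Arabidopsis, Betula, Capsella, Colobus, Corvus, Formica, Gallus, Gasterosteus, Gulo, Helarctos, Klebsiella, Oncorhynchus, Pan, Passer, Rana, Raphanus, Salmo, Shigella, Vulpes.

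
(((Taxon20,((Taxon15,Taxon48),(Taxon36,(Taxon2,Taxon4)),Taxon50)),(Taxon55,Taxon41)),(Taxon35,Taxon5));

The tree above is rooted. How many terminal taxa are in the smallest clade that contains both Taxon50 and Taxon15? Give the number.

6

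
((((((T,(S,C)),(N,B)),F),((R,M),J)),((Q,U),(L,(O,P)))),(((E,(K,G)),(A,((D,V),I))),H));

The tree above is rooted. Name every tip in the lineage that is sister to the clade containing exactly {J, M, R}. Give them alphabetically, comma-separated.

B, C, F, N, S, T

The clade containing exactly {J, M, R} attaches to the tree at the node subtending ((((T,(S,C)),(N,B)),F),((R,M),J)).
The other lineage descending from that same node — the sister group — is (((T,(S,C)),(N,B)),F); its 6 tips in alphabetical order are the answer.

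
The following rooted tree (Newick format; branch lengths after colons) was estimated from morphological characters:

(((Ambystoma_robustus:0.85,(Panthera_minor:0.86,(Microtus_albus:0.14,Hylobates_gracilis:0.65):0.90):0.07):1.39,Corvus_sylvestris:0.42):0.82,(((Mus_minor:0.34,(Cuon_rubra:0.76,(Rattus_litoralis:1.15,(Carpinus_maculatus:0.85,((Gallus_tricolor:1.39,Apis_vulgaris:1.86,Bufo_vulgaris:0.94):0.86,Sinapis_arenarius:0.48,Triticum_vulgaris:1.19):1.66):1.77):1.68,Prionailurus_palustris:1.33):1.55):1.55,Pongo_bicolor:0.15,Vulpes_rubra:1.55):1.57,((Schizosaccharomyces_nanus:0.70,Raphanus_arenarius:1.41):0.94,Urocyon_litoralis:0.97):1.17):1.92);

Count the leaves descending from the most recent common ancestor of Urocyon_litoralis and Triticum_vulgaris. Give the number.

15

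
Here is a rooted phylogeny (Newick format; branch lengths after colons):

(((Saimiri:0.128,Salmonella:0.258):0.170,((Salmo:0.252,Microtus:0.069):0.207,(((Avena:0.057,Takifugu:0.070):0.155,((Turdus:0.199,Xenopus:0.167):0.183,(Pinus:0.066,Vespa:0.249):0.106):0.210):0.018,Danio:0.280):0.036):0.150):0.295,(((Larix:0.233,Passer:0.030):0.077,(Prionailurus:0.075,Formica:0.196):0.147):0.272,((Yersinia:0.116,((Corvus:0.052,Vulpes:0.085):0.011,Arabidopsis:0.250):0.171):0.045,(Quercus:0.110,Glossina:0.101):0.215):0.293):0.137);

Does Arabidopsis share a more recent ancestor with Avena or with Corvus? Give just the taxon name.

Corvus

The MRCA of Arabidopsis and Corvus subtends ((Corvus,Vulpes),Arabidopsis) (3 taxa).
The MRCA of Arabidopsis and Avena is the root, subtending the entire tree (21 taxa).
The first is nested inside the second, so Arabidopsis shares a more recent common ancestor with Corvus.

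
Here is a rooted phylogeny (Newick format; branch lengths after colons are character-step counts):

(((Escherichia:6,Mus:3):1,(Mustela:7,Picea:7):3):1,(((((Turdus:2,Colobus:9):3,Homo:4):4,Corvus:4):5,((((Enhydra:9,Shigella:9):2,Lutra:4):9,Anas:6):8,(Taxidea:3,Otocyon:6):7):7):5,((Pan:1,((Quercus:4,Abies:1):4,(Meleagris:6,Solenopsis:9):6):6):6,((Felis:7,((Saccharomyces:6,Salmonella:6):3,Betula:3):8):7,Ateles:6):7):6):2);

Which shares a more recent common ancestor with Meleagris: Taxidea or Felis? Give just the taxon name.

The MRCA of Meleagris and Felis subtends ((Pan,((Quercus,Abies),(Meleagris,Solenopsis))),((Felis,((Saccharomyces,Salmonella),Betula)),Ateles)) (10 taxa).
The MRCA of Meleagris and Taxidea subtends (((((Turdus,Colobus),Homo),Corvus),((((Enhydra,Shigella),Lutra),Anas),(Taxidea,Otocyon))),((Pan,((Quercus,Abies),(Meleagris,Solenopsis))),((Felis,((Saccharomyces,Salmonella),Betula)),Ateles))) (20 taxa).
The first is nested inside the second, so Meleagris shares a more recent common ancestor with Felis.

Felis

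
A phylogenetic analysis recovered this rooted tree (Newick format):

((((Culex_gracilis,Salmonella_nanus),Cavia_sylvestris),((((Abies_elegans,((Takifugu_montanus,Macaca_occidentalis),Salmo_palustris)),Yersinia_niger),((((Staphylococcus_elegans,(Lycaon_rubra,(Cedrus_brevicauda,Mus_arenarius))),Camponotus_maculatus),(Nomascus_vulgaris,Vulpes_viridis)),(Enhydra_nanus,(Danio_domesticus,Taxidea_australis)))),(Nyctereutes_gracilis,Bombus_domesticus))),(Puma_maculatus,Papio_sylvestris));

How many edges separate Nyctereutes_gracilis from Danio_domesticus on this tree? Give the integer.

7

The MRCA of Nyctereutes_gracilis and Danio_domesticus is the node subtending ((((Abies_elegans,((Takifugu_montanus,Macaca_occidentalis),Salmo_palustris)),Yersinia_niger),((((Staphylococcus_elegans,(Lycaon_rubra,(Cedrus_brevicauda,Mus_arenarius))),Camponotus_maculatus),(Nomascus_vulgaris,Vulpes_viridis)),(Enhydra_nanus,(Danio_domesticus,Taxidea_australis)))),(Nyctereutes_gracilis,Bombus_domesticus)).
From Nyctereutes_gracilis up to that node: 2 branches. From Danio_domesticus up to the same node: 5 branches. Total: 2 + 5 = 7.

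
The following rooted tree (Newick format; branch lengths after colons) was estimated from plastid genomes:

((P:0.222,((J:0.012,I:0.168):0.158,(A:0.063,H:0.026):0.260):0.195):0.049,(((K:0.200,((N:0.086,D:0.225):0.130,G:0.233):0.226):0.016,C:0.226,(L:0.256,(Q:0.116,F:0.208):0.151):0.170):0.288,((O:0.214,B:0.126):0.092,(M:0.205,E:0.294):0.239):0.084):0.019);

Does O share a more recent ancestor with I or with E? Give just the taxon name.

E

The MRCA of O and E subtends ((O,B),(M,E)) (4 taxa).
The MRCA of O and I is the root, subtending the entire tree (17 taxa).
The first is nested inside the second, so O shares a more recent common ancestor with E.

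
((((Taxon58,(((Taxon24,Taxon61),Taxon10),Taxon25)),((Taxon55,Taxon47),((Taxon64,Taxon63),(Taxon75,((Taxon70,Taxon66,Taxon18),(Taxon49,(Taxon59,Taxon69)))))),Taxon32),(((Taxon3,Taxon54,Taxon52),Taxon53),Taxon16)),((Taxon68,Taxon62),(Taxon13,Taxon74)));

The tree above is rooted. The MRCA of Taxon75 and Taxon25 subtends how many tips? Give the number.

The MRCA of Taxon75 and Taxon25 is the node subtending ((Taxon58,(((Taxon24,Taxon61),Taxon10),Taxon25)),((Taxon55,Taxon47),((Taxon64,Taxon63),(Taxon75,((Taxon70,Taxon66,Taxon18),(Taxon49,(Taxon59,Taxon69)))))),Taxon32).
That clade contains 17 terminal taxa: Taxon10, Taxon18, Taxon24, Taxon25, Taxon32, Taxon47, Taxon49, Taxon55, Taxon58, Taxon59, Taxon61, Taxon63, Taxon64, Taxon66, Taxon69, Taxon70, Taxon75.

17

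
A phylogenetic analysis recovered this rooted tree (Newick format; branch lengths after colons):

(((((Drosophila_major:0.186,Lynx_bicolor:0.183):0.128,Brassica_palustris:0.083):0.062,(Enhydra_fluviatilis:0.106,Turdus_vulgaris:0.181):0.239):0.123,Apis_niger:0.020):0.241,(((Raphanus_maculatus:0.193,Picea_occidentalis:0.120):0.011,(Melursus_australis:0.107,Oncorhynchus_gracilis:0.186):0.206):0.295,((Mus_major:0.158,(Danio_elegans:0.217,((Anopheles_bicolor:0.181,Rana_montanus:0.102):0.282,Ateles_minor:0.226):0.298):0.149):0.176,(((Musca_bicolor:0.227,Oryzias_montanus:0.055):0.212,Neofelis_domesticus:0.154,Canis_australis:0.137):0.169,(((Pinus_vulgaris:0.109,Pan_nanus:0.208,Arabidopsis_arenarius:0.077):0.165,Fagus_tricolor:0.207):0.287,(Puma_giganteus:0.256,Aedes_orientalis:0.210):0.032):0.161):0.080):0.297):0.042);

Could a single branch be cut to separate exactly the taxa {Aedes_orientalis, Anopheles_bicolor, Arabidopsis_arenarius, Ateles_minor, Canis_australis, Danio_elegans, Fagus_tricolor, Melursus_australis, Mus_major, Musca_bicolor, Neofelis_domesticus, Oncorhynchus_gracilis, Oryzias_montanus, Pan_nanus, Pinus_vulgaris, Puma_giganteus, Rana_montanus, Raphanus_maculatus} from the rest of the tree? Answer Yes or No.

The MRCA of the listed taxa subtends (((Raphanus_maculatus,Picea_occidentalis),(Melursus_australis,Oncorhynchus_gracilis)),((Mus_major,(Danio_elegans,((Anopheles_bicolor,Rana_montanus),Ateles_minor))),(((Musca_bicolor,Oryzias_montanus),Neofelis_domesticus,Canis_australis),(((Pinus_vulgaris,Pan_nanus,Arabidopsis_arenarius),Fagus_tricolor),(Puma_giganteus,Aedes_orientalis))))).
That clade also contains Picea_occidentalis, which is not in the proposed group, so the group is not monophyletic.

No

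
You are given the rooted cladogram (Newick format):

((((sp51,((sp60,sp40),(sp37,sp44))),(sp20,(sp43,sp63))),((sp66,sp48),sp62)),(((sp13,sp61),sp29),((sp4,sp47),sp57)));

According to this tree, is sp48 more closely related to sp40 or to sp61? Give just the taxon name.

The MRCA of sp48 and sp40 subtends (((sp51,((sp60,sp40),(sp37,sp44))),(sp20,(sp43,sp63))),((sp66,sp48),sp62)) (11 taxa).
The MRCA of sp48 and sp61 is the root, subtending the entire tree (17 taxa).
The first is nested inside the second, so sp48 shares a more recent common ancestor with sp40.

sp40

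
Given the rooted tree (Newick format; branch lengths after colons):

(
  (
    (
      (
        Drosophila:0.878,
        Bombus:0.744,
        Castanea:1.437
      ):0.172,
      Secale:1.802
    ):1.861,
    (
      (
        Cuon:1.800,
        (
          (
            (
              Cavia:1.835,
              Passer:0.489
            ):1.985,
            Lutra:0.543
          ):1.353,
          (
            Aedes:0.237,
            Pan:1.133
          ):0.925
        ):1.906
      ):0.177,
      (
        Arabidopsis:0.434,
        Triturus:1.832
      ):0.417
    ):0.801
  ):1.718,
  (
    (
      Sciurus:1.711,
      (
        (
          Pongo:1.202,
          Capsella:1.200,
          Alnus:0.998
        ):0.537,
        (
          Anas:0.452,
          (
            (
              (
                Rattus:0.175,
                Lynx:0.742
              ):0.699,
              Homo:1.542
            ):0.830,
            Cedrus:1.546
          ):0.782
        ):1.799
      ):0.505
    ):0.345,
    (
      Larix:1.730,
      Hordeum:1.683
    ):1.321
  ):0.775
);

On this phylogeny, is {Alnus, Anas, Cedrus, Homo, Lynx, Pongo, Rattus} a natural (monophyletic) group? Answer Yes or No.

No

The MRCA of the listed taxa subtends ((Pongo,Capsella,Alnus),(Anas,(((Rattus,Lynx),Homo),Cedrus))).
That clade also contains Capsella, which is not in the proposed group, so the group is not monophyletic.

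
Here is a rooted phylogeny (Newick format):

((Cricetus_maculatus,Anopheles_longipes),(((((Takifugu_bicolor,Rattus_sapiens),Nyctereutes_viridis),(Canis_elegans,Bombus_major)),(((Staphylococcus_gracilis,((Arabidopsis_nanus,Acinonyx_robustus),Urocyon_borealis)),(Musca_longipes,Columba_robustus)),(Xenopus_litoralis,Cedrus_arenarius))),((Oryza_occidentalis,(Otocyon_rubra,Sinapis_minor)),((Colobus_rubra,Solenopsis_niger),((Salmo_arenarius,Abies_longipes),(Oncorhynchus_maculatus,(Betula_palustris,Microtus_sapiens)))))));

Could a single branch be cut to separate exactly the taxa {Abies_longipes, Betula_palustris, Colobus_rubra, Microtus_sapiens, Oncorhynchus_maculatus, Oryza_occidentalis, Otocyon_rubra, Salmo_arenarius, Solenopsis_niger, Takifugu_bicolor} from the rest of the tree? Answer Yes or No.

No

The MRCA of the listed taxa subtends (((((Takifugu_bicolor,Rattus_sapiens),Nyctereutes_viridis),(Canis_elegans,Bombus_major)),(((Staphylococcus_gracilis,((Arabidopsis_nanus,Acinonyx_robustus),Urocyon_borealis)),(Musca_longipes,Columba_robustus)),(Xenopus_litoralis,Cedrus_arenarius))),((Oryza_occidentalis,(Otocyon_rubra,Sinapis_minor)),((Colobus_rubra,Solenopsis_niger),((Salmo_arenarius,Abies_longipes),(Oncorhynchus_maculatus,(Betula_palustris,Microtus_sapiens)))))).
That clade also contains Acinonyx_robustus, Arabidopsis_nanus, Bombus_major, Canis_elegans, Cedrus_arenarius, Columba_robustus, Musca_longipes, Nyctereutes_viridis, Rattus_sapiens, Sinapis_minor, Staphylococcus_gracilis, Urocyon_borealis, Xenopus_litoralis, which are not in the proposed group, so the group is not monophyletic.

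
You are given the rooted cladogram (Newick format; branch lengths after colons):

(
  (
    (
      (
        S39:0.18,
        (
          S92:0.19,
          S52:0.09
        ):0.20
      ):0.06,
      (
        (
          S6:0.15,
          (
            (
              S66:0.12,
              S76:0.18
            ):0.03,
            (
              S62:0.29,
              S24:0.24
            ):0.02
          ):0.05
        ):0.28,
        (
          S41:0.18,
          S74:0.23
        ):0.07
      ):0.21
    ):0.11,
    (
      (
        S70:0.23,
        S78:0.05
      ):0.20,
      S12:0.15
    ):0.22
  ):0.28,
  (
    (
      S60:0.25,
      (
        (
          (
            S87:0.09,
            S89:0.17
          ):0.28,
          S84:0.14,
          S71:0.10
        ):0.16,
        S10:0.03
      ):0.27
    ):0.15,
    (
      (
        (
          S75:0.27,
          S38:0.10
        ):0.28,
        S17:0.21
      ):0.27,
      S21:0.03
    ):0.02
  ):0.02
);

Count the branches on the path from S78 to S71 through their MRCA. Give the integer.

The MRCA of S78 and S71 is the root of the tree.
From S78 up to that node: 4 branches. From S71 up to the same node: 5 branches. Total: 4 + 5 = 9.

9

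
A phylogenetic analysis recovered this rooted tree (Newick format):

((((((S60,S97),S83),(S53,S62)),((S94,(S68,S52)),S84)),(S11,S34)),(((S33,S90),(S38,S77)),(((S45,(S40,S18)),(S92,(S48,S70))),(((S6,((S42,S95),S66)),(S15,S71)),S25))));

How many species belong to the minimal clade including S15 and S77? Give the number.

The MRCA of S15 and S77 is the node subtending (((S33,S90),(S38,S77)),(((S45,(S40,S18)),(S92,(S48,S70))),(((S6,((S42,S95),S66)),(S15,S71)),S25))).
That clade contains 17 terminal taxa: S15, S18, S25, S33, S38, S40, S42, S45, S48, S6, S66, S70, S71, S77, S90, S92, S95.

17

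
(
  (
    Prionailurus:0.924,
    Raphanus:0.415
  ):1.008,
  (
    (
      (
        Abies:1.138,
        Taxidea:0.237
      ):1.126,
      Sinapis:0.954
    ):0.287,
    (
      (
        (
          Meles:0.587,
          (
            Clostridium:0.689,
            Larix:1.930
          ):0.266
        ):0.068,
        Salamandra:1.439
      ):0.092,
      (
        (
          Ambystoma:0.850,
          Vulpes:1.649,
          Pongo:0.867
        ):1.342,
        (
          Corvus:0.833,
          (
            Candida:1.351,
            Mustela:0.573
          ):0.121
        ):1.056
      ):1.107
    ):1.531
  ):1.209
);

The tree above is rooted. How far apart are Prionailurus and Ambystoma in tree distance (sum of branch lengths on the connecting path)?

The path runs Prionailurus → … → MRCA → … → Ambystoma; the MRCA is the root of the tree.
Branch lengths along that path: 0.924 + 1.008 + 1.209 + 1.531 + 1.107 + 1.342 + 0.850 = 7.971.

7.971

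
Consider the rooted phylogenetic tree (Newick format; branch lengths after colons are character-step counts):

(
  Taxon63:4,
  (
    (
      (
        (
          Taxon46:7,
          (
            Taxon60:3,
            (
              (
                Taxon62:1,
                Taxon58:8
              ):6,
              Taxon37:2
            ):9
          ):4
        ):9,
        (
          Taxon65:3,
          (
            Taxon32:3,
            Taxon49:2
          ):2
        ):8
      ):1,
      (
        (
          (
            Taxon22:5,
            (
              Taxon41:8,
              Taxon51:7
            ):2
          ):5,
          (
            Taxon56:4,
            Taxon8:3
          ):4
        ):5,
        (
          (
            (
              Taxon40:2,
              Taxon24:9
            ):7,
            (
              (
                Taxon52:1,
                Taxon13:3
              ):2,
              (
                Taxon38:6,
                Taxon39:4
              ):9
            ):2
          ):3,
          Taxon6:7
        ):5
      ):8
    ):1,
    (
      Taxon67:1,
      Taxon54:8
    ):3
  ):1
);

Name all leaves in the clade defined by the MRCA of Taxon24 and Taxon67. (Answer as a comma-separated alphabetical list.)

Tracing Taxon24: it sits inside (Taxon40,Taxon24).
Tracing Taxon67: it sits inside (Taxon67,Taxon54).
The smallest clade enclosing both is ((((Taxon46,(Taxon60,((Taxon62,Taxon58),Taxon37))),(Taxon65,(Taxon32,Taxon49))),(((Taxon22,(Taxon41,Taxon51)),(Taxon56,Taxon8)),(((Taxon40,Taxon24),((Taxon52,Taxon13),(Taxon38,Taxon39))),Taxon6))),(Taxon67,Taxon54)); the answer is its 22 terminal taxa in alphabetical order.

Taxon13, Taxon22, Taxon24, Taxon32, Taxon37, Taxon38, Taxon39, Taxon40, Taxon41, Taxon46, Taxon49, Taxon51, Taxon52, Taxon54, Taxon56, Taxon58, Taxon6, Taxon60, Taxon62, Taxon65, Taxon67, Taxon8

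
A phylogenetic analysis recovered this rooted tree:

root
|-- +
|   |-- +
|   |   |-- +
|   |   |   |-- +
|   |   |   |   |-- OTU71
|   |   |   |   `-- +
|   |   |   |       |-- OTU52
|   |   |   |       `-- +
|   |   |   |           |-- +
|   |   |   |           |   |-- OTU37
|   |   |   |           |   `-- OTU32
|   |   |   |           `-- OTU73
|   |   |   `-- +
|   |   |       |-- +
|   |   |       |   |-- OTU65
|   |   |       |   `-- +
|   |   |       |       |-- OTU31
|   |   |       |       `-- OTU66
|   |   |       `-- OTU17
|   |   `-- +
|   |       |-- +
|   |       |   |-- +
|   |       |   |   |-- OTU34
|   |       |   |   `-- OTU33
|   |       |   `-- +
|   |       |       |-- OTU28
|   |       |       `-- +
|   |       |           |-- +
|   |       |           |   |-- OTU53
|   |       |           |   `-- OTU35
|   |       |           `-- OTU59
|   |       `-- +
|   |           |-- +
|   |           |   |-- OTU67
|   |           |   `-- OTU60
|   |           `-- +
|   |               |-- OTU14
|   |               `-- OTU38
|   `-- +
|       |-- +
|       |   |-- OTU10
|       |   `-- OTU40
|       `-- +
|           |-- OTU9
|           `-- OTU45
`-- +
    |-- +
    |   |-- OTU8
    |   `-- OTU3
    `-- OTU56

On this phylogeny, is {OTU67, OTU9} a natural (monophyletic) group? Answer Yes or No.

The MRCA of the listed taxa subtends ((((OTU71,(OTU52,((OTU37,OTU32),OTU73))),((OTU65,(OTU31,OTU66)),OTU17)),(((OTU34,OTU33),(OTU28,((OTU53,OTU35),OTU59))),((OTU67,OTU60),(OTU14,OTU38)))),((OTU10,OTU40),(OTU9,OTU45))).
That clade also contains OTU10, OTU14, OTU17, OTU28, OTU31, OTU32, OTU33, OTU34, OTU35, OTU37, OTU38, OTU40, OTU45, OTU52, OTU53, OTU59, OTU60, OTU65, OTU66, OTU71, OTU73, which are not in the proposed group, so the group is not monophyletic.

No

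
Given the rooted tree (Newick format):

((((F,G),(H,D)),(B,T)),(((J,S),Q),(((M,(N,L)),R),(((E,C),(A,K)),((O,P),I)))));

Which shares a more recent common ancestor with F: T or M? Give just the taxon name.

T

The MRCA of F and T subtends (((F,G),(H,D)),(B,T)) (6 taxa).
The MRCA of F and M is the root, subtending the entire tree (20 taxa).
The first is nested inside the second, so F shares a more recent common ancestor with T.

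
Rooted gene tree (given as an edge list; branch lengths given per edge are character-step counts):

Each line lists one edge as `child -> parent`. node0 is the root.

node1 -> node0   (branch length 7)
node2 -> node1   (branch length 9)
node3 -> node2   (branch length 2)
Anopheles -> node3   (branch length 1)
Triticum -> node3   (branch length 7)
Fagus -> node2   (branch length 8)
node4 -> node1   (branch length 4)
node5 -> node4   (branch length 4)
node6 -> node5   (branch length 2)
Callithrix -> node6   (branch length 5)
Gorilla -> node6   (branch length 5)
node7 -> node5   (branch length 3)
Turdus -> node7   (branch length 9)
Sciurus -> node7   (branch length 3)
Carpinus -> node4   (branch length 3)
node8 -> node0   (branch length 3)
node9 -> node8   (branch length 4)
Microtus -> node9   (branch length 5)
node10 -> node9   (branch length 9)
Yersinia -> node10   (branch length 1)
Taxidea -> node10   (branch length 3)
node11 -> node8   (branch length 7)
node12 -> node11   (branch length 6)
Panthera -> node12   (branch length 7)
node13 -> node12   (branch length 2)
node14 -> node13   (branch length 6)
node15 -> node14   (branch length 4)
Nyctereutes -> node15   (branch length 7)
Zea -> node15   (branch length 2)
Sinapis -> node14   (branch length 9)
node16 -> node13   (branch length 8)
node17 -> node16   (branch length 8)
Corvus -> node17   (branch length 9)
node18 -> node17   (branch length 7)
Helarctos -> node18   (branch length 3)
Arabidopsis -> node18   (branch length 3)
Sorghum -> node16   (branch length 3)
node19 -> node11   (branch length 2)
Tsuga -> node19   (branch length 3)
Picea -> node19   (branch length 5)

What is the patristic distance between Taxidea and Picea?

30

The path runs Taxidea → … → MRCA → … → Picea; the MRCA is the node subtending ((Microtus,(Yersinia,Taxidea)),((Panthera,(((Nyctereutes,Zea),Sinapis),((Corvus,(Helarctos,Arabidopsis)),Sorghum))),(Tsuga,Picea))).
Branch lengths along that path: 3 + 9 + 4 + 7 + 2 + 5 = 30.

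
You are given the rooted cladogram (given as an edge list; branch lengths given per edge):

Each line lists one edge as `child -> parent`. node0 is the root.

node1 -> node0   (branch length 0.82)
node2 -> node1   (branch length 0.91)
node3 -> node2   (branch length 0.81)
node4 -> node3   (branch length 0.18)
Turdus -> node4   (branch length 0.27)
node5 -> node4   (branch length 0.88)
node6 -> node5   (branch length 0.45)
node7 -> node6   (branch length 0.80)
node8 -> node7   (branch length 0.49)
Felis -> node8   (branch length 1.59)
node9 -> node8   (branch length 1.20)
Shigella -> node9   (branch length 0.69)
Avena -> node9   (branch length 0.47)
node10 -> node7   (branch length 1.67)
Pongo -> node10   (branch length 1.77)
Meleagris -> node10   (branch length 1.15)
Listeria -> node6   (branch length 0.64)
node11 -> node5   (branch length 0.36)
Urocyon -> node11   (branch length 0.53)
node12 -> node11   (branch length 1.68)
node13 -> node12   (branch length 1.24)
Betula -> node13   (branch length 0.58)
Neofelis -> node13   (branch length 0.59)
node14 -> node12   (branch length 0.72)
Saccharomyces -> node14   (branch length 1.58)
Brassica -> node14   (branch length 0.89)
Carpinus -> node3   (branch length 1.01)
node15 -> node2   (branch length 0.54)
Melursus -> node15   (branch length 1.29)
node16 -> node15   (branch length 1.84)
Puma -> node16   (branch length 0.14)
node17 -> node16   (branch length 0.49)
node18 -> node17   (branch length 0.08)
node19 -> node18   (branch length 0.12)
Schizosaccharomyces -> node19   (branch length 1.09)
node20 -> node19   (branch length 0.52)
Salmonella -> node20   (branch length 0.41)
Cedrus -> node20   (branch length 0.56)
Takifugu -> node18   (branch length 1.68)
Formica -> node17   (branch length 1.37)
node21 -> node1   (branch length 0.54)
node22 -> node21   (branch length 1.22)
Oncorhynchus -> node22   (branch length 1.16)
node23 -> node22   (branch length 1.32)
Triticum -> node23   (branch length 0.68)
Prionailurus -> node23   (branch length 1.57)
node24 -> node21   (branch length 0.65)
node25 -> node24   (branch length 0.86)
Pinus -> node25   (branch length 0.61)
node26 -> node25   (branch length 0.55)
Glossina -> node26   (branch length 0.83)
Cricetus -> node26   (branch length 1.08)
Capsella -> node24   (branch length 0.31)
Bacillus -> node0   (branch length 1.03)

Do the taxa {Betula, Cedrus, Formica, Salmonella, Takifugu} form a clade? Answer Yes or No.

The MRCA of the listed taxa subtends (((Turdus,((((Felis,(Shigella,Avena)),(Pongo,Meleagris)),Listeria),(Urocyon,((Betula,Neofelis),(Saccharomyces,Brassica))))),Carpinus),(Melursus,(Puma,(((Schizosaccharomyces,(Salmonella,Cedrus)),Takifugu),Formica)))).
That clade also contains Avena, Brassica, Carpinus, Felis, Listeria, Meleagris, Melursus, Neofelis, Pongo, Puma, Saccharomyces, Schizosaccharomyces, Shigella, Turdus, Urocyon, which are not in the proposed group, so the group is not monophyletic.

No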